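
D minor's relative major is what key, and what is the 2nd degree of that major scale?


Solution.
The relative major shares the key signature and is a minor 3rd above the minor tonic
A minor 3rd above D is F
→ relative major of D minor is F major
F major scale: F G A Bb C D E
= F major; 2nd degree = G


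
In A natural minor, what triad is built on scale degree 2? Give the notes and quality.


Reasoning:
A natural minor scale: A B C D E F G
Diatonic triad on degree 2 stacks scale notes 2, 4, 6: B D F
B→D = 3 semitones; B→F = 6 semitones → diminished triad
= B D F (diminished)


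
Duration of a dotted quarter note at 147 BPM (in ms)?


Let's work it out.
One quarter-note beat = 60000 / BPM = 60000 / 147 ms
Dotted quarter note = 3/2 × quarter note
Duration = 3/2 × 60000 / 147 = 90000 / 147
= 612.2 ms


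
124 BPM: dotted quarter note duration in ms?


Working:
One quarter-note beat = 60000 / BPM = 60000 / 124 ms
Dotted quarter note = 3/2 × quarter note
Duration = 3/2 × 60000 / 124 = 90000 / 124
= 725.8 ms


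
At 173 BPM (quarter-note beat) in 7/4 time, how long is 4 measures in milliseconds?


Reasoning:
Quarter-note beat duration = 60000 / 173 ms
Beats per measure (7/4) = 7
One measure = 7 × 60000 / 173 = 420000 / 173 ms
4 measures = 4 × 420000 / 173 = 1680000 / 173
= 9711.0 ms


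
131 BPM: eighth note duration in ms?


Let's work it out.
One quarter-note beat = 60000 / BPM = 60000 / 131 ms
Eighth note = 1/2 × quarter note
Duration = 1/2 × 60000 / 131 = 30000 / 131
= 229.0 ms


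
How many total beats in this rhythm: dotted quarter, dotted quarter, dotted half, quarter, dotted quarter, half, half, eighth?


Let's work it out.
Beat values:
  dotted quarter = 1.5 beats
  dotted quarter = 1.5 beats
  dotted half = 3 beats
  quarter = 1 beat
  dotted quarter = 1.5 beats
  half = 2 beats
  half = 2 beats
  eighth = 0.5 beats
Sum = 1.5 + 1.5 + 3 + 1 + 1.5 + 2 + 2 + 0.5
= 13 beats


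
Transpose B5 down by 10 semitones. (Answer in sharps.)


Solution.
B5: chromatic position 11 in octave 5 → absolute = 5×12 + 11 = 71
Transpose down 10: 71 - 10 = 61
61 = 5×12 + 1 → C# in octave 5
Result = C#5


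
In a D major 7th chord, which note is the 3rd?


Reasoning:
Major 7th chord = root + major 3rd + perfect 5th + major 7th
Seventh chords stack in thirds, so the letter names are D-F-A-C
Root: D
Major 3rd above D: F#
Perfect 5th above D: A
Major 7th above D: C#
The 3rd = F#


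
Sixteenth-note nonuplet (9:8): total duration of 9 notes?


Nonuplet: 9 notes occupy the space of 8 sixteenth notes
Space = 8 × 1/4 = 2 beats
Each nonuplet note = 2 / 9 = 2/9 beats
9 notes = 9 × 2/9 = 2
= 2 beats


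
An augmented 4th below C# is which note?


Working:
A 4th spans 4 letter names, so from C we land on G
An augmented 4th = 6 semitones below C#
Spell G at that pitch: G
= G


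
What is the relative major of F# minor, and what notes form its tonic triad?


The relative major shares the key signature and is a minor 3rd above the minor tonic
A minor 3rd above F# is A
→ relative major of F# minor is A major
Tonic triad of A major = root + major 3rd + perfect 5th = A C# E
= A major; triad = A C# E


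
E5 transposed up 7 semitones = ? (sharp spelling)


Let's work it out.
E5: chromatic position 4 in octave 5 → absolute = 5×12 + 4 = 64
Transpose up 7: 64 + 7 = 71
71 = 5×12 + 11 → B in octave 5
Result = B5


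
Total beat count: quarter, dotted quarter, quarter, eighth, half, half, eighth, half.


Beat values:
  quarter = 1 beat
  dotted quarter = 1.5 beats
  quarter = 1 beat
  eighth = 0.5 beats
  half = 2 beats
  half = 2 beats
  eighth = 0.5 beats
  half = 2 beats
Sum = 1 + 1.5 + 1 + 0.5 + 2 + 2 + 0.5 + 2
= 10.5 beats


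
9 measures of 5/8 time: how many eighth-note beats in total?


Solution.
Time signature 5/8: the bottom number 8 means the eighth note gets one count
The top number 5 means 5 eighth-note beats per measure
Total = 5 × 9 measures
= 45 eighth-note beats


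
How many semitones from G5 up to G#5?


Solution.
Absolute semitone position = octave×12 + chromatic position
G5: 5×12 + 7 = 67
G#5: 5×12 + 8 = 68
Difference = 68 - 67 = 1
= 1 semitone


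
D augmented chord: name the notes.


Solution.
Augmented triad = root + major 3rd (4 semitones) + augmented 5th (8 semitones)
A triad on D stacks thirds, so the chord tones use letter names D-F-A
Root: D
Major 3rd above D: F#
Augmented 5th above D: A#
Chord = D F# A#


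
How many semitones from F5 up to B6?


Let's work it out.
Absolute semitone position = octave×12 + chromatic position
F5: 5×12 + 5 = 65
B6: 6×12 + 11 = 83
Difference = 83 - 65 = 18
= 18 semitones


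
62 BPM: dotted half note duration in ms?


Let's work it out.
One quarter-note beat = 60000 / BPM = 60000 / 62 ms
Dotted half note = 3 × quarter note
Duration = 3 × 60000 / 62 = 180000 / 62
= 2903.2 ms


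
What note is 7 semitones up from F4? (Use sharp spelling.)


Working:
F4: chromatic position 5 in octave 4 → absolute = 4×12 + 5 = 53
Transpose up 7: 53 + 7 = 60
60 = 5×12 + 0 → C in octave 5
Result = C5


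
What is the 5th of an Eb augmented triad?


Augmented triad = root + major 3rd (4 semitones) + augmented 5th (8 semitones)
A triad on Eb stacks thirds, so the chord tones use letter names E-G-B
Root: Eb
Major 3rd above Eb: G
Augmented 5th above Eb: B
The 5th = B


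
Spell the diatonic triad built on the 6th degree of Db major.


Db major scale: Db Eb F Gb Ab Bb C
Diatonic triad on degree 6 stacks scale notes 6, 1, 3: Bb Db F
Bb→Db = 3 semitones; Bb→F = 7 semitones → minor triad
= Bb Db F (minor)


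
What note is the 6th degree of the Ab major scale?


Major scale pattern: W-W-H-W-W-W-H (2-2-1-2-2-2-1 semitones)
Starting from Ab:
  Ab + 2 semitones → Bb
  Bb + 2 semitones → C
  C + 1 semitone → Db
  Db + 2 semitones → Eb
  Eb + 2 semitones → F
  F + 2 semitones → G
  G + 1 semitone → Ab
Scale: Ab Bb C Db Eb F G
Degree 6 = F


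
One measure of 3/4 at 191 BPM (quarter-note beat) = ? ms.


Reasoning:
Quarter-note beat duration = 60000 / 191 ms
Beats per measure (3/4) = 3
One measure = 3 × 60000 / 191 = 180000 / 191 ms
= 942.4 ms


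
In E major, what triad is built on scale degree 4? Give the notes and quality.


Let's work it out.
E major scale: E F# G# A B C# D#
Diatonic triad on degree 4 stacks scale notes 4, 6, 1: A C# E
A→C# = 4 semitones; A→E = 7 semitones → major triad
= A C# E (major)


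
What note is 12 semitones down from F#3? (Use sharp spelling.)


Reasoning:
F#3: chromatic position 6 in octave 3 → absolute = 3×12 + 6 = 42
Transpose down 12: 42 - 12 = 30
30 = 2×12 + 6 → F# in octave 2
Result = F#2


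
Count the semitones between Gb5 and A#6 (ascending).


Working:
Absolute semitone position = octave×12 + chromatic position
Gb5: 5×12 + 6 = 66
A#6: 6×12 + 10 = 82
Difference = 82 - 66 = 16
= 16 semitones


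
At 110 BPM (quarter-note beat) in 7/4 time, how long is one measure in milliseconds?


Working:
Quarter-note beat duration = 60000 / 110 ms
Beats per measure (7/4) = 7
One measure = 7 × 60000 / 110 = 420000 / 110 ms
= 3818.2 ms


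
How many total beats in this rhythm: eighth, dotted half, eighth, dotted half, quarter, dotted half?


Working:
Beat values:
  eighth = 0.5 beats
  dotted half = 3 beats
  eighth = 0.5 beats
  dotted half = 3 beats
  quarter = 1 beat
  dotted half = 3 beats
Sum = 0.5 + 3 + 0.5 + 3 + 1 + 3
= 11 beats


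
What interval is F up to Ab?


Working:
Letter names: F → A spans 3 letter names → a 3rd
Semitones: F → Ab = 3 half-steps
A 3rd of 3 semitones is a minor 3rd
= minor 3rd


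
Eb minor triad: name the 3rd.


Let's work it out.
Minor triad = root + minor 3rd (3 semitones) + perfect 5th (7 semitones)
A triad on Eb stacks thirds, so the chord tones use letter names E-G-B
Root: Eb
Minor 3rd above Eb: Gb
Perfect 5th above Eb: Bb
The 3rd = Gb


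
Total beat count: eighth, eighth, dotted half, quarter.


Solution.
Beat values:
  eighth = 0.5 beats
  eighth = 0.5 beats
  dotted half = 3 beats
  quarter = 1 beat
Sum = 0.5 + 0.5 + 3 + 1
= 5 beats


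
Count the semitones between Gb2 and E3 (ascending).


Let's work it out.
Absolute semitone position = octave×12 + chromatic position
Gb2: 2×12 + 6 = 30
E3: 3×12 + 4 = 40
Difference = 40 - 30 = 10
= 10 semitones


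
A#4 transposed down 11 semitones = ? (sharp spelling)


A#4: chromatic position 10 in octave 4 → absolute = 4×12 + 10 = 58
Transpose down 11: 58 - 11 = 47
47 = 3×12 + 11 → B in octave 3
Result = B3


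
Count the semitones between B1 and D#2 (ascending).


Absolute semitone position = octave×12 + chromatic position
B1: 1×12 + 11 = 23
D#2: 2×12 + 3 = 27
Difference = 27 - 23 = 4
= 4 semitones


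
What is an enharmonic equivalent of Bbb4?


Step by step:
Enharmonic notes sound the same pitch but are spelled with different letter names
Bbb and A name the same pitch class
= A4


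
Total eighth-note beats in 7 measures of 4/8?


Let's work it out.
Time signature 4/8: the bottom number 8 means the eighth note gets one count
The top number 4 means 4 eighth-note beats per measure
Total = 4 × 7 measures
= 28 eighth-note beats


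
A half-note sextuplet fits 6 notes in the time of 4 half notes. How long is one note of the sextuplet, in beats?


Working:
Sextuplet: 6 notes occupy the space of 4 half notes
Space = 4 × 2 = 8 beats
Each sextuplet note = 8 / 6 = 4/3 beats
= 4/3 beats


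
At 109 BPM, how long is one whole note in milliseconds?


One quarter-note beat = 60000 / BPM = 60000 / 109 ms
Whole note = 4 × quarter note
Duration = 4 × 60000 / 109 = 240000 / 109
= 2201.8 ms


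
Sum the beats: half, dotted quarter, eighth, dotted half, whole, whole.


Step by step:
Beat values:
  half = 2 beats
  dotted quarter = 1.5 beats
  eighth = 0.5 beats
  dotted half = 3 beats
  whole = 4 beats
  whole = 4 beats
Sum = 2 + 1.5 + 0.5 + 3 + 4 + 4
= 15 beats


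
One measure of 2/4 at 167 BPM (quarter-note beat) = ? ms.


Step by step:
Quarter-note beat duration = 60000 / 167 ms
Beats per measure (2/4) = 2
One measure = 2 × 60000 / 167 = 120000 / 167 ms
= 718.6 ms


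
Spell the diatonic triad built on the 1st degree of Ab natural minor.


Ab natural minor scale: Ab Bb Cb Db Eb Fb Gb
Diatonic triad on degree 1 stacks scale notes 1, 3, 5: Ab Cb Eb
Ab→Cb = 3 semitones; Ab→Eb = 7 semitones → minor triad
= Ab Cb Eb (minor)


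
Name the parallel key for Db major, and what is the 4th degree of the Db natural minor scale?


Solution.
Parallel keys share the same tonic but differ in mode
Db major → parallel is Db minor
Db natural minor scale: Db Eb Fb Gb Ab Bbb Cb
= Db minor; 4th degree = Gb


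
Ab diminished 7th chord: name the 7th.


Diminished 7th chord = root + minor 3rd + diminished 5th + diminished 7th
Seventh chords stack in thirds, so the letter names are A-C-E-G
Root: Ab
Minor 3rd above Ab: Cb
Diminished 5th above Ab: Ebb
Diminished 7th above Ab: Gbb
The 7th = Gbb


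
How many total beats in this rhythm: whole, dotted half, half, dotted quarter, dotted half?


Let's work it out.
Beat values:
  whole = 4 beats
  dotted half = 3 beats
  half = 2 beats
  dotted quarter = 1.5 beats
  dotted half = 3 beats
Sum = 4 + 3 + 2 + 1.5 + 3
= 13.5 beats


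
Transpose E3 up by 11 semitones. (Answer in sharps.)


Let's work it out.
E3: chromatic position 4 in octave 3 → absolute = 3×12 + 4 = 40
Transpose up 11: 40 + 11 = 51
51 = 4×12 + 3 → D# in octave 4
Result = D#4


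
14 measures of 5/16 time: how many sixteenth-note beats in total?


Reasoning:
Time signature 5/16: the bottom number 16 means the sixteenth note gets one count
The top number 5 means 5 sixteenth-note beats per measure
Total = 5 × 14 measures
= 70 sixteenth-note beats


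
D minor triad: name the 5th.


Working:
Minor triad = root + minor 3rd (3 semitones) + perfect 5th (7 semitones)
A triad on D stacks thirds, so the chord tones use letter names D-F-A
Root: D
Minor 3rd above D: F
Perfect 5th above D: A
The 5th = A


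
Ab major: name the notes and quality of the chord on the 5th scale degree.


Ab major scale: Ab Bb C Db Eb F G
Diatonic triad on degree 5 stacks scale notes 5, 7, 2: Eb G Bb
Eb→G = 4 semitones; Eb→Bb = 7 semitones → major triad
= Eb G Bb (major)


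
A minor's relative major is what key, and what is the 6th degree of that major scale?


Reasoning:
The relative major shares the key signature and is a minor 3rd above the minor tonic
A minor 3rd above A is C
→ relative major of A minor is C major
C major scale: C D E F G A B
= C major; 6th degree = A


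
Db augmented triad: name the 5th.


Let's work it out.
Augmented triad = root + major 3rd (4 semitones) + augmented 5th (8 semitones)
A triad on Db stacks thirds, so the chord tones use letter names D-F-A
Root: Db
Major 3rd above Db: F
Augmented 5th above Db: A
The 5th = A


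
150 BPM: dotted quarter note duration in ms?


One quarter-note beat = 60000 / BPM = 60000 / 150 ms
Dotted quarter note = 3/2 × quarter note
Duration = 3/2 × 60000 / 150 = 90000 / 150
= 600.0 ms


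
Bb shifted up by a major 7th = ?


major 7th: 7 letter names, 11 semitones
Letter: B + 6 → A
Pitch: Bb + 11 semitones, spelled as an A → A
= A


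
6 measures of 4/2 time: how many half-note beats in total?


Step by step:
Time signature 4/2: the bottom number 2 means the half note gets one count
The top number 4 means 4 half-note beats per measure
Total = 4 × 6 measures
= 24 half-note beats


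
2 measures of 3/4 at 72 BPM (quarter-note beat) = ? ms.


Quarter-note beat duration = 60000 / 72 ms
Beats per measure (3/4) = 3
One measure = 3 × 60000 / 72 = 180000 / 72 ms
2 measures = 2 × 180000 / 72 = 360000 / 72
= 5000.0 ms


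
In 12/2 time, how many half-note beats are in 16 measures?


Time signature 12/2: the bottom number 2 means the half note gets one count
The top number 12 means 12 half-note beats per measure
Total = 12 × 16 measures
= 192 half-note beats


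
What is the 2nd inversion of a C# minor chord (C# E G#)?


Root position: C# E G#
2nd inversion: move root and 3rd up an octave
Bass note: G#
Notes (bottom to top) = G# C# E


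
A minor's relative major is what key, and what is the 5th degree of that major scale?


Solution.
The relative major shares the key signature and is a minor 3rd above the minor tonic
A minor 3rd above A is C
→ relative major of A minor is C major
C major scale: C D E F G A B
= C major; 5th degree = G


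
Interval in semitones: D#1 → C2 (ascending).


Let's work it out.
Absolute semitone position = octave×12 + chromatic position
D#1: 1×12 + 3 = 15
C2: 2×12 + 0 = 24
Difference = 24 - 15 = 9
= 9 semitones


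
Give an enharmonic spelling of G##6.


Step by step:
Enharmonic notes sound the same pitch but are spelled with different letter names
G## and A name the same pitch class
= A6


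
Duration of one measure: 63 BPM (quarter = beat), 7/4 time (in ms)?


Let's work it out.
Quarter-note beat duration = 60000 / 63 ms
Beats per measure (7/4) = 7
One measure = 7 × 60000 / 63 = 420000 / 63 ms
= 6666.7 ms


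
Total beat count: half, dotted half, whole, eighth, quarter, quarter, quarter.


Solution.
Beat values:
  half = 2 beats
  dotted half = 3 beats
  whole = 4 beats
  eighth = 0.5 beats
  quarter = 1 beat
  quarter = 1 beat
  quarter = 1 beat
Sum = 2 + 3 + 4 + 0.5 + 1 + 1 + 1
= 12.5 beats


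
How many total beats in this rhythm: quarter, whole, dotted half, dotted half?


Beat values:
  quarter = 1 beat
  whole = 4 beats
  dotted half = 3 beats
  dotted half = 3 beats
Sum = 1 + 4 + 3 + 3
= 11 beats


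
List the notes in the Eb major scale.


Major scale pattern: W-W-H-W-W-W-H (2-2-1-2-2-2-1 semitones)
Starting from Eb:
  Eb + 2 semitones → F
  F + 2 semitones → G
  G + 1 semitone → Ab
  Ab + 2 semitones → Bb
  Bb + 2 semitones → C
  C + 2 semitones → D
  D + 1 semitone → Eb
Scale = Eb F G Ab Bb C D


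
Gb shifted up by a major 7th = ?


Working:
major 7th: 7 letter names, 11 semitones
Letter: G + 6 → F
Pitch: Gb + 11 semitones, spelled as an F → F
= F


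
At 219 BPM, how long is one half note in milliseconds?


Let's work it out.
One quarter-note beat = 60000 / BPM = 60000 / 219 ms
Half note = 2 × quarter note
Duration = 2 × 60000 / 219 = 120000 / 219
= 547.9 ms


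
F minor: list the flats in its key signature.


Solution.
Flat minor keys: A(0), D(1), G(2), C(3), F(4), Bb(5), Eb(6), Ab(7)
F minor has 4 flats
Order of flats: Bb Eb Ab Db Gb Cb Fb → first 4: Bb, Eb, Ab, Db
= Bb, Eb, Ab, Db


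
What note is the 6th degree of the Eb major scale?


Reasoning:
Major scale pattern: W-W-H-W-W-W-H (2-2-1-2-2-2-1 semitones)
Starting from Eb:
  Eb + 2 semitones → F
  F + 2 semitones → G
  G + 1 semitone → Ab
  Ab + 2 semitones → Bb
  Bb + 2 semitones → C
  C + 2 semitones → D
  D + 1 semitone → Eb
Scale: Eb F G Ab Bb C D
Degree 6 = C


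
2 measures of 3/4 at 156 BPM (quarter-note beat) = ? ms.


Step by step:
Quarter-note beat duration = 60000 / 156 ms
Beats per measure (3/4) = 3
One measure = 3 × 60000 / 156 = 180000 / 156 ms
2 measures = 2 × 180000 / 156 = 360000 / 156
= 2307.7 ms


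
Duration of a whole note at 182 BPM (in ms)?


One quarter-note beat = 60000 / BPM = 60000 / 182 ms
Whole note = 4 × quarter note
Duration = 4 × 60000 / 182 = 240000 / 182
= 1318.7 ms


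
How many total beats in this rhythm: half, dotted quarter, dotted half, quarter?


Solution.
Beat values:
  half = 2 beats
  dotted quarter = 1.5 beats
  dotted half = 3 beats
  quarter = 1 beat
Sum = 2 + 1.5 + 3 + 1
= 7.5 beats


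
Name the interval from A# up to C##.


Step by step:
Letter names: A → C spans 3 letter names → a 3rd
Semitones: A# → C## = 4 half-steps
A 3rd of 4 semitones is a major 3rd
= major 3rd


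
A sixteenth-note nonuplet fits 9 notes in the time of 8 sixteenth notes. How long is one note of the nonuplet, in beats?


Solution.
Nonuplet: 9 notes occupy the space of 8 sixteenth notes
Space = 8 × 1/4 = 2 beats
Each nonuplet note = 2 / 9 = 2/9 beats
= 2/9 beats


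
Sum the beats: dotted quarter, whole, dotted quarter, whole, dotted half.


Let's work it out.
Beat values:
  dotted quarter = 1.5 beats
  whole = 4 beats
  dotted quarter = 1.5 beats
  whole = 4 beats
  dotted half = 3 beats
Sum = 1.5 + 4 + 1.5 + 4 + 3
= 14 beats


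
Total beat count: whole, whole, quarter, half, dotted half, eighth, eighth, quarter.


Beat values:
  whole = 4 beats
  whole = 4 beats
  quarter = 1 beat
  half = 2 beats
  dotted half = 3 beats
  eighth = 0.5 beats
  eighth = 0.5 beats
  quarter = 1 beat
Sum = 4 + 4 + 1 + 2 + 3 + 0.5 + 0.5 + 1
= 16 beats


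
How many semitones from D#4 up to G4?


Solution.
Absolute semitone position = octave×12 + chromatic position
D#4: 4×12 + 3 = 51
G4: 4×12 + 7 = 55
Difference = 55 - 51 = 4
= 4 semitones


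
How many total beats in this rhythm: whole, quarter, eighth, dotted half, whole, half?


Beat values:
  whole = 4 beats
  quarter = 1 beat
  eighth = 0.5 beats
  dotted half = 3 beats
  whole = 4 beats
  half = 2 beats
Sum = 4 + 1 + 0.5 + 3 + 4 + 2
= 14.5 beats


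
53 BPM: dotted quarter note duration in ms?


One quarter-note beat = 60000 / BPM = 60000 / 53 ms
Dotted quarter note = 3/2 × quarter note
Duration = 3/2 × 60000 / 53 = 90000 / 53
= 1698.1 ms


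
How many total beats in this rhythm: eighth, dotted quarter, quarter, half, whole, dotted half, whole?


Let's work it out.
Beat values:
  eighth = 0.5 beats
  dotted quarter = 1.5 beats
  quarter = 1 beat
  half = 2 beats
  whole = 4 beats
  dotted half = 3 beats
  whole = 4 beats
Sum = 0.5 + 1.5 + 1 + 2 + 4 + 3 + 4
= 16 beats


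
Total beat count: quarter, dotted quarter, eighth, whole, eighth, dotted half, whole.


Solution.
Beat values:
  quarter = 1 beat
  dotted quarter = 1.5 beats
  eighth = 0.5 beats
  whole = 4 beats
  eighth = 0.5 beats
  dotted half = 3 beats
  whole = 4 beats
Sum = 1 + 1.5 + 0.5 + 4 + 0.5 + 3 + 4
= 14.5 beats


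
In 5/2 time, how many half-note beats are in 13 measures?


Reasoning:
Time signature 5/2: the bottom number 2 means the half note gets one count
The top number 5 means 5 half-note beats per measure
Total = 5 × 13 measures
= 65 half-note beats


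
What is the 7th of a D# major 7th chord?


Major 7th chord = root + major 3rd + perfect 5th + major 7th
Seventh chords stack in thirds, so the letter names are D-F-A-C
Root: D#
Major 3rd above D#: F##
Perfect 5th above D#: A#
Major 7th above D#: C##
The 7th = C##


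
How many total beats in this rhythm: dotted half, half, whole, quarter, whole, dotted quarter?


Reasoning:
Beat values:
  dotted half = 3 beats
  half = 2 beats
  whole = 4 beats
  quarter = 1 beat
  whole = 4 beats
  dotted quarter = 1.5 beats
Sum = 3 + 2 + 4 + 1 + 4 + 1.5
= 15.5 beats


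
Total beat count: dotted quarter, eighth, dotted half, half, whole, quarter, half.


Let's work it out.
Beat values:
  dotted quarter = 1.5 beats
  eighth = 0.5 beats
  dotted half = 3 beats
  half = 2 beats
  whole = 4 beats
  quarter = 1 beat
  half = 2 beats
Sum = 1.5 + 0.5 + 3 + 2 + 4 + 1 + 2
= 14 beats


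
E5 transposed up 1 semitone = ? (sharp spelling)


Working:
E5: chromatic position 4 in octave 5 → absolute = 5×12 + 4 = 64
Transpose up 1: 64 + 1 = 65
65 = 5×12 + 5 → F in octave 5
Result = F5


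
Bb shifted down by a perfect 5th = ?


perfect 5th: 5 letter names, 7 semitones
Letter: B - 4 → E
Pitch: Bb - 7 semitones, spelled as an E → Eb
= Eb


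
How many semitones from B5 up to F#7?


Working:
Absolute semitone position = octave×12 + chromatic position
B5: 5×12 + 11 = 71
F#7: 7×12 + 6 = 90
Difference = 90 - 71 = 19
= 19 semitones


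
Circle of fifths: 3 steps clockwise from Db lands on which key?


Each clockwise step on the circle of fifths moves up a perfect 5th
From Db: Db → Ab → Eb → Bb
= Bb


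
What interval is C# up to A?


Reasoning:
Letter names: C → A spans 6 letter names → a 6th
Semitones: C# → A = 8 half-steps
A 6th of 8 semitones is a minor 6th
= minor 6th


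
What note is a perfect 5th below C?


Reasoning:
A 5th spans 5 letter names, so from C we land on F
A perfect 5th = 7 semitones below C
Spell F at that pitch: F
= F


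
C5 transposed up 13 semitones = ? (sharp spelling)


Let's work it out.
C5: chromatic position 0 in octave 5 → absolute = 5×12 + 0 = 60
Transpose up 13: 60 + 13 = 73
73 = 6×12 + 1 → C# in octave 6
Result = C#6


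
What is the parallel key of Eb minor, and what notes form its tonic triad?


Reasoning:
Parallel keys share the same tonic but differ in mode
Eb minor → parallel is Eb major
Tonic triad of Eb major = Eb G Bb
= Eb major; triad = Eb G Bb


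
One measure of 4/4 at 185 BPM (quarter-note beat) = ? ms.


Quarter-note beat duration = 60000 / 185 ms
Beats per measure (4/4) = 4
One measure = 4 × 60000 / 185 = 240000 / 185 ms
= 1297.3 ms


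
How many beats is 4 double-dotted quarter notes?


Step by step:
Base quarter note = 1 beat
Dot 1 adds half the previous value: +1/2
Dot 2 adds half the previous value: +1/4
One double-dotted quarter = 1 + 1/2 + 1/4 = 7/4
4 of them = 4 × 7/4 = 7
= 7 beats


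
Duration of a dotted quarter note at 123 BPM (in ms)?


Reasoning:
One quarter-note beat = 60000 / BPM = 60000 / 123 ms
Dotted quarter note = 3/2 × quarter note
Duration = 3/2 × 60000 / 123 = 90000 / 123
= 731.7 ms


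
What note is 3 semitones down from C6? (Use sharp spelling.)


Reasoning:
C6: chromatic position 0 in octave 6 → absolute = 6×12 + 0 = 72
Transpose down 3: 72 - 3 = 69
69 = 5×12 + 9 → A in octave 5
Result = A5


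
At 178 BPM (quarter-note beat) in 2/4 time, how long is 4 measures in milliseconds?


Working:
Quarter-note beat duration = 60000 / 178 ms
Beats per measure (2/4) = 2
One measure = 2 × 60000 / 178 = 120000 / 178 ms
4 measures = 4 × 120000 / 178 = 480000 / 178
= 2696.6 ms


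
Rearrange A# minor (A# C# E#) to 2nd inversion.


Solution.
Root position: A# C# E#
2nd inversion: move root and 3rd up an octave
Bass note: E#
Notes (bottom to top) = E# A# C#


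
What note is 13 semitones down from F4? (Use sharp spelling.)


Reasoning:
F4: chromatic position 5 in octave 4 → absolute = 4×12 + 5 = 53
Transpose down 13: 53 - 13 = 40
40 = 3×12 + 4 → E in octave 3
Result = E3


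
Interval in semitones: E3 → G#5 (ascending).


Working:
Absolute semitone position = octave×12 + chromatic position
E3: 3×12 + 4 = 40
G#5: 5×12 + 8 = 68
Difference = 68 - 40 = 28
= 28 semitones


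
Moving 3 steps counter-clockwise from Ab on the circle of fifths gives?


Each counter-clockwise step moves down a perfect 5th (= up a perfect 4th)
From Ab: Ab → Db → F#/Gb → B
= B


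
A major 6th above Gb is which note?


Working:
A 6th spans 6 letter names, so from G we land on E
A major 6th = 9 semitones above Gb
Spell E at that pitch: Eb
= Eb


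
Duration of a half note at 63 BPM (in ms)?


Reasoning:
One quarter-note beat = 60000 / BPM = 60000 / 63 ms
Half note = 2 × quarter note
Duration = 2 × 60000 / 63 = 120000 / 63
= 1904.8 ms


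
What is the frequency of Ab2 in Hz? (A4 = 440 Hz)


Reasoning:
f = 440 × 2^(n/12) where n = semitones from A4
Ab2: -25 semitones from A4
f = 440 × 2^(-25/12)
f = 103.83 Hz


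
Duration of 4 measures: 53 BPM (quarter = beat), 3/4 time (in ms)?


Quarter-note beat duration = 60000 / 53 ms
Beats per measure (3/4) = 3
One measure = 3 × 60000 / 53 = 180000 / 53 ms
4 measures = 4 × 180000 / 53 = 720000 / 53
= 13584.9 ms


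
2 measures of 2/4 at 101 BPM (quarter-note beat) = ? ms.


Quarter-note beat duration = 60000 / 101 ms
Beats per measure (2/4) = 2
One measure = 2 × 60000 / 101 = 120000 / 101 ms
2 measures = 2 × 120000 / 101 = 240000 / 101
= 2376.2 ms


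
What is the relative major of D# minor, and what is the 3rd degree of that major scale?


Working:
The relative major shares the key signature and is a minor 3rd above the minor tonic
A minor 3rd above D# is F#
→ relative major of D# minor is F# major
F# major scale: F# G# A# B C# D# E#
= F# major; 3rd degree = A#


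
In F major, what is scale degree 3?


Let's work it out.
Major scale pattern: W-W-H-W-W-W-H (2-2-1-2-2-2-1 semitones)
Starting from F:
  F + 2 semitones → G
  G + 2 semitones → A
  A + 1 semitone → Bb
  Bb + 2 semitones → C
  C + 2 semitones → D
  D + 2 semitones → E
  E + 1 semitone → F
Scale: F G A Bb C D E
Degree 3 = A


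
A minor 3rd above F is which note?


A 3rd spans 3 letter names, so from F we land on A
A minor 3rd = 3 semitones above F
Spell A at that pitch: Ab
= Ab


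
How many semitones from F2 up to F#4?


Solution.
Absolute semitone position = octave×12 + chromatic position
F2: 2×12 + 5 = 29
F#4: 4×12 + 6 = 54
Difference = 54 - 29 = 25
= 25 semitones


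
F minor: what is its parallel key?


Parallel keys share the same tonic but differ in mode
F minor → parallel is F major
= F major


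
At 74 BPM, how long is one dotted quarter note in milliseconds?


Reasoning:
One quarter-note beat = 60000 / BPM = 60000 / 74 ms
Dotted quarter note = 3/2 × quarter note
Duration = 3/2 × 60000 / 74 = 90000 / 74
= 1216.2 ms


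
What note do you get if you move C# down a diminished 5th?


Working:
diminished 5th: 5 letter names, 6 semitones
Letter: C - 4 → F
Pitch: C# - 6 semitones, spelled as an F → F##
= F##


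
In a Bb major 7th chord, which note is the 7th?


Reasoning:
Major 7th chord = root + major 3rd + perfect 5th + major 7th
Seventh chords stack in thirds, so the letter names are B-D-F-A
Root: Bb
Major 3rd above Bb: D
Perfect 5th above Bb: F
Major 7th above Bb: A
The 7th = A


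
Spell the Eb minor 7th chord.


Reasoning:
Minor 7th chord = root + minor 3rd + perfect 5th + minor 7th
Seventh chords stack in thirds, so the letter names are E-G-B-D
Root: Eb
Minor 3rd above Eb: Gb
Perfect 5th above Eb: Bb
Minor 7th above Eb: Db
Chord = Eb Gb Bb Db


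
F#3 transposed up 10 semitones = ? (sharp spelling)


Solution.
F#3: chromatic position 6 in octave 3 → absolute = 3×12 + 6 = 42
Transpose up 10: 42 + 10 = 52
52 = 4×12 + 4 → E in octave 4
Result = E4


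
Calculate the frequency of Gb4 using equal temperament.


f = 440 × 2^(n/12) where n = semitones from A4
Gb4: -3 semitones from A4
f = 440 × 2^(-3/12)
f = 369.99 Hz


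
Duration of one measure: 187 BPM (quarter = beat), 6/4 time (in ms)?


Quarter-note beat duration = 60000 / 187 ms
Beats per measure (6/4) = 6
One measure = 6 × 60000 / 187 = 360000 / 187 ms
= 1925.1 ms


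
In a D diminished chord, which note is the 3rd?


Diminished triad = root + minor 3rd (3 semitones) + diminished 5th (6 semitones)
A triad on D stacks thirds, so the chord tones use letter names D-F-A
Root: D
Minor 3rd above D: F
Diminished 5th above D: Ab
The 3rd = F


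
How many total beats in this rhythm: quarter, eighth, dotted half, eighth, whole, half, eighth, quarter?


Let's work it out.
Beat values:
  quarter = 1 beat
  eighth = 0.5 beats
  dotted half = 3 beats
  eighth = 0.5 beats
  whole = 4 beats
  half = 2 beats
  eighth = 0.5 beats
  quarter = 1 beat
Sum = 1 + 0.5 + 3 + 0.5 + 4 + 2 + 0.5 + 1
= 12.5 beats


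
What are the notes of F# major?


Let's work it out.
Major scale pattern: W-W-H-W-W-W-H (2-2-1-2-2-2-1 semitones)
Starting from F#:
  F# + 2 semitones → G#
  G# + 2 semitones → A#
  A# + 1 semitone → B
  B + 2 semitones → C#
  C# + 2 semitones → D#
  D# + 2 semitones → E#
  E# + 1 semitone → F#
Scale = F# G# A# B C# D# E#


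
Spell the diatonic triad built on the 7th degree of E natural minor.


Solution.
E natural minor scale: E F# G A B C D
Diatonic triad on degree 7 stacks scale notes 7, 2, 4: D F# A
D→F# = 4 semitones; D→A = 7 semitones → major triad
= D F# A (major)


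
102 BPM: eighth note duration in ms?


Let's work it out.
One quarter-note beat = 60000 / BPM = 60000 / 102 ms
Eighth note = 1/2 × quarter note
Duration = 1/2 × 60000 / 102 = 30000 / 102
= 294.1 ms


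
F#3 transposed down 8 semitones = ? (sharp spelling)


Step by step:
F#3: chromatic position 6 in octave 3 → absolute = 3×12 + 6 = 42
Transpose down 8: 42 - 8 = 34
34 = 2×12 + 10 → A# in octave 2
Result = A#2


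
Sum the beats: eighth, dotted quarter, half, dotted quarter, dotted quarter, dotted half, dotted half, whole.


Step by step:
Beat values:
  eighth = 0.5 beats
  dotted quarter = 1.5 beats
  half = 2 beats
  dotted quarter = 1.5 beats
  dotted quarter = 1.5 beats
  dotted half = 3 beats
  dotted half = 3 beats
  whole = 4 beats
Sum = 0.5 + 1.5 + 2 + 1.5 + 1.5 + 3 + 3 + 4
= 17 beats


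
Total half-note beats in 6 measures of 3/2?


Time signature 3/2: the bottom number 2 means the half note gets one count
The top number 3 means 3 half-note beats per measure
Total = 3 × 6 measures
= 18 half-note beats


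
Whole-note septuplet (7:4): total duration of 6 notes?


Septuplet: 7 notes occupy the space of 4 whole notes
Space = 4 × 4 = 16 beats
Each septuplet note = 16 / 7 = 16/7 beats
6 notes = 6 × 16/7 = 96/7
= 96/7 beats


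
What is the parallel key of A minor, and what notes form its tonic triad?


Working:
Parallel keys share the same tonic but differ in mode
A minor → parallel is A major
Tonic triad of A major = A C# E
= A major; triad = A C# E


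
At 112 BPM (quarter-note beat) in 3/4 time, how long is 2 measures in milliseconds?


Quarter-note beat duration = 60000 / 112 ms
Beats per measure (3/4) = 3
One measure = 3 × 60000 / 112 = 180000 / 112 ms
2 measures = 2 × 180000 / 112 = 360000 / 112
= 3214.3 ms


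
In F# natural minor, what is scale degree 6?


Working:
Natural minor scale pattern: W-H-W-W-H-W-W (2-1-2-2-1-2-2 semitones)
Starting from F#:
  F# + 2 semitones → G#
  G# + 1 semitone → A
  A + 2 semitones → B
  B + 2 semitones → C#
  C# + 1 semitone → D
  D + 2 semitones → E
  E + 2 semitones → F#
Scale: F# G# A B C# D E
Degree 6 = D


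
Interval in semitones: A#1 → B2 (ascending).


Reasoning:
Absolute semitone position = octave×12 + chromatic position
A#1: 1×12 + 10 = 22
B2: 2×12 + 11 = 35
Difference = 35 - 22 = 13
= 13 semitones


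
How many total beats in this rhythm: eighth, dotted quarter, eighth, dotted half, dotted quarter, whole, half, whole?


Reasoning:
Beat values:
  eighth = 0.5 beats
  dotted quarter = 1.5 beats
  eighth = 0.5 beats
  dotted half = 3 beats
  dotted quarter = 1.5 beats
  whole = 4 beats
  half = 2 beats
  whole = 4 beats
Sum = 0.5 + 1.5 + 0.5 + 3 + 1.5 + 4 + 2 + 4
= 17 beats


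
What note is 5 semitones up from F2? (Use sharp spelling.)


Reasoning:
F2: chromatic position 5 in octave 2 → absolute = 2×12 + 5 = 29
Transpose up 5: 29 + 5 = 34
34 = 2×12 + 10 → A# in octave 2
Result = A#2


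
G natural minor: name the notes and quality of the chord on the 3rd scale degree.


Reasoning:
G natural minor scale: G A Bb C D Eb F
Diatonic triad on degree 3 stacks scale notes 3, 5, 7: Bb D F
Bb→D = 4 semitones; Bb→F = 7 semitones → major triad
= Bb D F (major)


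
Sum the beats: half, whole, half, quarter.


Reasoning:
Beat values:
  half = 2 beats
  whole = 4 beats
  half = 2 beats
  quarter = 1 beat
Sum = 2 + 4 + 2 + 1
= 9 beats


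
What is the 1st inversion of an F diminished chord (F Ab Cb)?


Let's work it out.
Root position: F Ab Cb
1st inversion: move root up an octave
Bass note: Ab
Notes (bottom to top) = Ab Cb F


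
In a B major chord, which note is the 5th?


Reasoning:
Major triad = root + major 3rd (4 semitones) + perfect 5th (7 semitones)
A triad on B stacks thirds, so the chord tones use letter names B-D-F
Root: B
Major 3rd above B: D#
Perfect 5th above B: F#
The 5th = F#


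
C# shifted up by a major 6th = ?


major 6th: 6 letter names, 9 semitones
Letter: C + 5 → A
Pitch: C# + 9 semitones, spelled as an A → A#
= A#


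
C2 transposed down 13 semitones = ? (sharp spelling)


C2: chromatic position 0 in octave 2 → absolute = 2×12 + 0 = 24
Transpose down 13: 24 - 13 = 11
11 = 0×12 + 11 → B in octave 0
Result = B0


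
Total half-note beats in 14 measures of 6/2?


Time signature 6/2: the bottom number 2 means the half note gets one count
The top number 6 means 6 half-note beats per measure
Total = 6 × 14 measures
= 84 half-note beats


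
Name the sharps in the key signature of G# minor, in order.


Step by step:
Sharp minor keys follow the circle of fifths: A(0), E(1), B(2), F#(3), C#(4), G#(5), D#(6), A#(7)
G# minor has 5 sharps
Order of sharps: F# C# G# D# A# E# B# → first 5: F#, C#, G#, D#, A#
= F#, C#, G#, D#, A#


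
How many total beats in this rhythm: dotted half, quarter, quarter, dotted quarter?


Working:
Beat values:
  dotted half = 3 beats
  quarter = 1 beat
  quarter = 1 beat
  dotted quarter = 1.5 beats
Sum = 3 + 1 + 1 + 1.5
= 6.5 beats


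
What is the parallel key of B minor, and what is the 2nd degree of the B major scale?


Parallel keys share the same tonic but differ in mode
B minor → parallel is B major
B major scale: B C# D# E F# G# A#
= B major; 2nd degree = C#


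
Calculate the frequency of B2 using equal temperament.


Let's work it out.
f = 440 × 2^(n/12) where n = semitones from A4
B2: -22 semitones from A4
f = 440 × 2^(-22/12)
f = 123.47 Hz


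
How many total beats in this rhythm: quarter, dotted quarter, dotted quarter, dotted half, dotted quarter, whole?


Step by step:
Beat values:
  quarter = 1 beat
  dotted quarter = 1.5 beats
  dotted quarter = 1.5 beats
  dotted half = 3 beats
  dotted quarter = 1.5 beats
  whole = 4 beats
Sum = 1 + 1.5 + 1.5 + 3 + 1.5 + 4
= 12.5 beats


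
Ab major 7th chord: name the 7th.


Let's work it out.
Major 7th chord = root + major 3rd + perfect 5th + major 7th
Seventh chords stack in thirds, so the letter names are A-C-E-G
Root: Ab
Major 3rd above Ab: C
Perfect 5th above Ab: Eb
Major 7th above Ab: G
The 7th = G


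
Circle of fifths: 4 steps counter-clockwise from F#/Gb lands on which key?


Each counter-clockwise step moves down a perfect 5th (= up a perfect 4th)
From F#/Gb: F#/Gb → B → E → A → D
= D


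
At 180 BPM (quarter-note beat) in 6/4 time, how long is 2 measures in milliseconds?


Quarter-note beat duration = 60000 / 180 ms
Beats per measure (6/4) = 6
One measure = 6 × 60000 / 180 = 360000 / 180 ms
2 measures = 2 × 360000 / 180 = 720000 / 180
= 4000.0 ms


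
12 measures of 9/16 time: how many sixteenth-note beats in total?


Solution.
Time signature 9/16: the bottom number 16 means the sixteenth note gets one count
The top number 9 means 9 sixteenth-note beats per measure
Total = 9 × 12 measures
= 108 sixteenth-note beats


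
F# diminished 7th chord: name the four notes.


Diminished 7th chord = root + minor 3rd + diminished 5th + diminished 7th
Seventh chords stack in thirds, so the letter names are F-A-C-E
Root: F#
Minor 3rd above F#: A
Diminished 5th above F#: C
Diminished 7th above F#: Eb
Chord = F# A C Eb


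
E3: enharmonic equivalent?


Let's work it out.
Enharmonic notes sound the same pitch but are spelled with different letter names
E and Fb name the same pitch class
= Fb3


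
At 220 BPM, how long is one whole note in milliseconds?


Solution.
One quarter-note beat = 60000 / BPM = 60000 / 220 ms
Whole note = 4 × quarter note
Duration = 4 × 60000 / 220 = 240000 / 220
= 1090.9 ms


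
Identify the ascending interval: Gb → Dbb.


Working:
Letter names: G → D spans 5 letter names → a 5th
Semitones: Gb → Dbb = 6 half-steps
A 5th of 6 semitones is a diminished 5th
= diminished 5th


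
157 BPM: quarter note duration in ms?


Solution.
One quarter-note beat = 60000 / BPM = 60000 / 157 ms
Duration = 60000 / 157
= 382.2 ms


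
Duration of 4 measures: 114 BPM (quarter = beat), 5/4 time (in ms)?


Solution.
Quarter-note beat duration = 60000 / 114 ms
Beats per measure (5/4) = 5
One measure = 5 × 60000 / 114 = 300000 / 114 ms
4 measures = 4 × 300000 / 114 = 1200000 / 114
= 10526.3 ms


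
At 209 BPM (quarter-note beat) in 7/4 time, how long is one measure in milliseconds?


Working:
Quarter-note beat duration = 60000 / 209 ms
Beats per measure (7/4) = 7
One measure = 7 × 60000 / 209 = 420000 / 209 ms
= 2009.6 ms


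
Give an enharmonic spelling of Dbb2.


Enharmonic notes sound the same pitch but are spelled with different letter names
Dbb and C name the same pitch class
= C2


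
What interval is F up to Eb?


Letter names: F → E spans 7 letter names → a 7th
Semitones: F → Eb = 10 half-steps
A 7th of 10 semitones is a minor 7th
= minor 7th


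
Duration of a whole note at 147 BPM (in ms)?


Step by step:
One quarter-note beat = 60000 / BPM = 60000 / 147 ms
Whole note = 4 × quarter note
Duration = 4 × 60000 / 147 = 240000 / 147
= 1632.7 ms


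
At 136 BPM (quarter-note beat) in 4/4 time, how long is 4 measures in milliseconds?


Reasoning:
Quarter-note beat duration = 60000 / 136 ms
Beats per measure (4/4) = 4
One measure = 4 × 60000 / 136 = 240000 / 136 ms
4 measures = 4 × 240000 / 136 = 960000 / 136
= 7058.8 ms


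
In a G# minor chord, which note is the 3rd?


Solution.
Minor triad = root + minor 3rd (3 semitones) + perfect 5th (7 semitones)
A triad on G# stacks thirds, so the chord tones use letter names G-B-D
Root: G#
Minor 3rd above G#: B
Perfect 5th above G#: D#
The 3rd = B


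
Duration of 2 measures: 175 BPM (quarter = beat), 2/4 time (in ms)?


Working:
Quarter-note beat duration = 60000 / 175 ms
Beats per measure (2/4) = 2
One measure = 2 × 60000 / 175 = 120000 / 175 ms
2 measures = 2 × 120000 / 175 = 240000 / 175
= 1371.4 ms
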